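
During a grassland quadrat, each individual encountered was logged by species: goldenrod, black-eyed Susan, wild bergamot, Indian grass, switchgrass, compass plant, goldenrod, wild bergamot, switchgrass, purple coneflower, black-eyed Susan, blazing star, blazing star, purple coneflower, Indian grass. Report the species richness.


Total individuals logged = 15
Distinct species (count of individuals): goldenrod (2), black-eyed Susan (2), wild bergamot (2), Indian grass (2), switchgrass (2), compass plant (1), purple coneflower (2), blazing star (2)
Species richness = number of distinct species = 8

8


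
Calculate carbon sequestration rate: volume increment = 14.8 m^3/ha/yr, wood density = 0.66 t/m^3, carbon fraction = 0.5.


C = 14.8 * 0.66 * 0.5 = 4.884 ≈ 4.88 t C/ha/yr

4.88 t C/ha/yr


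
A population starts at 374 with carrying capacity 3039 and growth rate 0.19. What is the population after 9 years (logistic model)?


(K - N0)/N0 = (3039 - 374)/374 = 2665/374 = 7.12567
r*t = 0.19 * 9 = 1.71; exp(-1.71) = 0.180866
7.12567 * 0.180866 = 1.28879
1 + 1.28879 = 2.28879
N = 3039 / 2.28879 = 1327.78 ≈ 1328

1328


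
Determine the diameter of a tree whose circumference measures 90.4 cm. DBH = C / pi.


DBH = C / pi = 90.4 / 3.141593 = 28.7752 ≈ 28.78 cm

28.78 cm


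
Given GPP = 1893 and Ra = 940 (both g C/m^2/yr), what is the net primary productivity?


NPP = GPP - Ra = 1893 - 940 = 953 g C/m^2/yr

953 g C/m^2/yr


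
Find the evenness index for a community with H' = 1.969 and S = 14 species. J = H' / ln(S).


ln(14) = 2.63906
J = H' / ln(S) = 1.969 / 2.63906 = 0.746099 ≈ 0.7461

0.7461


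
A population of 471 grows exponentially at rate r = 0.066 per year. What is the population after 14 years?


r*t = 0.066 * 14 = 0.924
exp(0.924) = 2.51935
N = 471 * 2.51935 = 1186.61 ≈ 1187

1187


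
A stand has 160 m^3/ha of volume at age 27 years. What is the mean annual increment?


MAI = 160 / 27 = 5.9259 ≈ 5.93 m^3/ha/yr

5.93 m^3/ha/yr


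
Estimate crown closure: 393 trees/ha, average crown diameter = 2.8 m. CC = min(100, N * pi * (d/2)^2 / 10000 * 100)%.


(d/2)^2 = (2.8/2)^2 = 1.4^2 = 1.96
Crown area = 3.141593 * 1.96 = 6.15752 m^2
N * area / 10000 * 100 = 393 * 6.15752 / 10000 * 100 = 24.1991
CC = min(100, 24.1991) = 24.1991 ≈ 24.2%

24.2%


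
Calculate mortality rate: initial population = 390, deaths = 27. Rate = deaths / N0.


Mortality rate = 27 / 390 = 0.069231 ≈ 0.0692

0.0692


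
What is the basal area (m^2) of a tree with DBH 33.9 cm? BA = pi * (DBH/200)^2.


D/200 = 33.9/200 = 0.1695 m
(D/200)^2 = 0.1695^2 = 0.02873025
BA = 3.141593 * 0.02873025 = 0.0902588 ≈ 0.0903 m^2

0.0903 m^2


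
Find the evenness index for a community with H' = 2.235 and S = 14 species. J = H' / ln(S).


ln(14) = 2.63906
J = H' / ln(S) = 2.235 / 2.63906 = 0.846892 ≈ 0.8469

0.8469


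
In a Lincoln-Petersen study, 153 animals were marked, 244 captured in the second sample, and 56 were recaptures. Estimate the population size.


N = M * C / R = 153 * 244 / 56 = 37332 / 56 = 666.64 ≈ 667

667 individuals


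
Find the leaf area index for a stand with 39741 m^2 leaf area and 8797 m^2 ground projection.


LAI = 39741 / 8797 = 4.5176 ≈ 4.52

4.52


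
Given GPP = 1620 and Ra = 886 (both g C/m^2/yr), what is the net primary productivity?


NPP = GPP - Ra = 1620 - 886 = 734 g C/m^2/yr

734 g C/m^2/yr


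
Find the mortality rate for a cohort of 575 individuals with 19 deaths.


Mortality rate = 19 / 575 = 0.033043 ≈ 0.0330

0.0330


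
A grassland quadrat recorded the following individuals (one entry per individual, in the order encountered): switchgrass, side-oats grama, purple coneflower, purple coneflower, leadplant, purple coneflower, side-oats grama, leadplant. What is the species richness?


Total individuals logged = 8
Distinct species (count of individuals): switchgrass (1), side-oats grama (2), purple coneflower (3), leadplant (2)
Species richness = number of distinct species = 4

4


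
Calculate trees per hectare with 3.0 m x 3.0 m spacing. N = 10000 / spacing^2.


N = 10000 / 3.0^2 = 10000 / 9 = 1111.11 ≈ 1111 trees/ha

1111 trees/ha


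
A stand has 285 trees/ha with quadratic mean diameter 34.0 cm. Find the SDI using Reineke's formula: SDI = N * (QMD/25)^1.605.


QMD/25 = 34.0/25 = 1.36
(1.36)^1.605 = exp(1.605 * ln(1.36)) = exp(1.605 * 0.307485) = exp(0.493513) = 1.63806
SDI = 285 * 1.63806 = 466.847 ≈ 467

467


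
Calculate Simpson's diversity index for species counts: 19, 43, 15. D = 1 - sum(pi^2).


Total N = 19 + 43 + 15 = 77
Per-species terms:
  p = 19/77 = 0.246753; p^2 = 0.246753^2 = 0.060887
  p = 43/77 = 0.558442; p^2 = 0.558442^2 = 0.311857
  p = 15/77 = 0.194805; p^2 = 0.194805^2 = 0.037949
sum(p^2) = 0.060887 + 0.311857 + 0.037949 = 0.410693
D = 1 - 0.410693 = 0.589307 ≈ 0.5893

0.5893


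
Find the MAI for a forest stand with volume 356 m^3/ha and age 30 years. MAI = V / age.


MAI = 356 / 30 = 11.8667 ≈ 11.87 m^3/ha/yr

11.87 m^3/ha/yr


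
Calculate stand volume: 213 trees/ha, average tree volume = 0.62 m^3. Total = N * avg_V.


V_stand = 213 * 0.62 = 132.06 ≈ 132.1 m^3/ha

132.1 m^3/ha


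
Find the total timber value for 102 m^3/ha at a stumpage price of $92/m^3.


Value = 102 * 92 = $9384/ha

$9384/ha


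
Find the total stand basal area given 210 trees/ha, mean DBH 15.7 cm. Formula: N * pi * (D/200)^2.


(D/200)^2 = (15.7/200)^2 = 0.0785^2 = 0.00616225
Individual BA = 3.141593 * 0.00616225 = 0.0193593 m^2
Stand BA = 210 * 0.0193593 = 4.06545 ≈ 4.07 m^2/ha

4.07 m^2/ha


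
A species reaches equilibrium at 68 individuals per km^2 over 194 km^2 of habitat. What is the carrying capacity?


K = 68 * 194 = 13192 individuals

13192 individuals


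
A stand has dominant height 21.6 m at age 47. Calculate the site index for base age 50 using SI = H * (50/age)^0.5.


50/47 = 1.06383
(1.06383)^0.5 = 1.03142
SI = 21.6 * 1.03142 = 22.2787 ≈ 22.3 m

22.3 m


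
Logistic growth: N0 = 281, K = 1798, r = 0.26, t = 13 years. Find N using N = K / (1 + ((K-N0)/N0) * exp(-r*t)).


(K - N0)/N0 = (1798 - 281)/281 = 1517/281 = 5.39858
r*t = 0.26 * 13 = 3.38; exp(-3.38) = 0.0340475
5.39858 * 0.0340475 = 0.183808
1 + 0.183808 = 1.18381
N = 1798 / 1.18381 = 1518.82 ≈ 1519

1519


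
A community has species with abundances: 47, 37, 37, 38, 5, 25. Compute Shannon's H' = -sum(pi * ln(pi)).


Total N = 47 + 37 + 37 + 38 + 5 + 25 = 189
Per-species terms:
  p = 47/189 = 0.248677; ln(p) = -1.391600; p*ln(p) = 0.248677 * (-1.391600) = -0.346059
  p = 37/189 = 0.195767; ln(p) = -1.630830; p*ln(p) = 0.195767 * (-1.630830) = -0.319263
  p = 37/189 = 0.195767; ln(p) = -1.630830; p*ln(p) = 0.195767 * (-1.630830) = -0.319263
  p = 38/189 = 0.201058; ln(p) = -1.604162; p*ln(p) = 0.201058 * (-1.604162) = -0.322530
  p = 5/189 = 0.026455; ln(p) = -3.632310; p*ln(p) = 0.026455 * (-3.632310) = -0.096093
  p = 25/189 = 0.132275; ln(p) = -2.022872; p*ln(p) = 0.132275 * (-2.022872) = -0.267575
sum(p*ln(p)) = (-0.346059) + (-0.319263) + (-0.319263) + (-0.322530) + (-0.096093) + (-0.267575) = -1.670783
H' = -(-1.670783) = 1.670783 ≈ 1.6708

1.6708


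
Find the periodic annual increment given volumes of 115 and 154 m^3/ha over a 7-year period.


PAI = (V2 - V1) / period = (154 - 115) / 7 = 39 / 7 = 5.5714 ≈ 5.57 m^3/ha/yr

5.57 m^3/ha/yr


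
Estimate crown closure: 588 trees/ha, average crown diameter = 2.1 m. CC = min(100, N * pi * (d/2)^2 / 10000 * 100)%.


(d/2)^2 = (2.1/2)^2 = 1.05^2 = 1.1025
Crown area = 3.141593 * 1.1025 = 3.46361 m^2
N * area / 10000 * 100 = 588 * 3.46361 / 10000 * 100 = 20.3660
CC = min(100, 20.3660) = 20.3660 ≈ 20.4%

20.4%


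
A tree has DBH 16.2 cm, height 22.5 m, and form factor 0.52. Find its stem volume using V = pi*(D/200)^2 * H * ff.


(D/200)^2 = (16.2/200)^2 = 0.081^2 = 0.006561
BA = 3.141593 * 0.006561 = 0.0206120 m^2
V = 0.0206120 * 22.5 * 0.52 = 0.241160 ≈ 0.241 m^3

0.241 m^3


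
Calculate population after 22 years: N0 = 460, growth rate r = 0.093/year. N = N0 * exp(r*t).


r*t = 0.093 * 22 = 2.046
exp(2.046) = 7.73689
N = 460 * 7.73689 = 3558.97 ≈ 3559

3559


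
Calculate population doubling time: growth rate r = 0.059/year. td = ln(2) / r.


td = ln(2) / 0.059 = 0.693147 / 0.059 = 11.7483 ≈ 11.7 years

11.7 years


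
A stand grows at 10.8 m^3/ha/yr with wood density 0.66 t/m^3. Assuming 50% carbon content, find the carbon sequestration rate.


C = 10.8 * 0.66 * 0.5 = 3.564 ≈ 3.56 t C/ha/yr

3.56 t C/ha/yr


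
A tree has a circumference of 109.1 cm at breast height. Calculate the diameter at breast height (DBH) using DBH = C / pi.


DBH = C / pi = 109.1 / 3.141593 = 34.7276 ≈ 34.73 cm

34.73 cm


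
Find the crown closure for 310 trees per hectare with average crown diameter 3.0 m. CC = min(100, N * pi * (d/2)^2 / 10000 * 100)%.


(d/2)^2 = (3.0/2)^2 = 1.5^2 = 2.25
Crown area = 3.141593 * 2.25 = 7.06858 m^2
N * area / 10000 * 100 = 310 * 7.06858 / 10000 * 100 = 21.9126
CC = min(100, 21.9126) = 21.9126 ≈ 21.9%

21.9%


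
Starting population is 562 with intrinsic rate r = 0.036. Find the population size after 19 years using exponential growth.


r*t = 0.036 * 19 = 0.684
exp(0.684) = 1.98179
N = 562 * 1.98179 = 1113.77 ≈ 1114

1114


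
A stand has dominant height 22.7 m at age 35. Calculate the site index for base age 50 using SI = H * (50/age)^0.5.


50/35 = 1.42857
(1.42857)^0.5 = 1.19523
SI = 22.7 * 1.19523 = 27.1317 ≈ 27.1 m

27.1 m


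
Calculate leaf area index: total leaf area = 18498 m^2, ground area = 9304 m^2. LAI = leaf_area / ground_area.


LAI = 18498 / 9304 = 1.9882 ≈ 1.99

1.99


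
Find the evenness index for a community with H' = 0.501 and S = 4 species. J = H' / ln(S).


ln(4) = 1.38629
J = H' / ln(S) = 0.501 / 1.38629 = 0.361396 ≈ 0.3614

0.3614


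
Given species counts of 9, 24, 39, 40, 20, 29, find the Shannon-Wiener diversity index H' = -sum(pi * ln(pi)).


Total N = 9 + 24 + 39 + 40 + 20 + 29 = 161
Per-species terms:
  p = 9/161 = 0.055901; ln(p) = -2.884173; p*ln(p) = 0.055901 * (-2.884173) = -0.161228
  p = 24/161 = 0.149068; ln(p) = -1.903353; p*ln(p) = 0.149068 * (-1.903353) = -0.283729
  p = 39/161 = 0.242236; ln(p) = -1.417843; p*ln(p) = 0.242236 * (-1.417843) = -0.343453
  p = 40/161 = 0.248447; ln(p) = -1.392526; p*ln(p) = 0.248447 * (-1.392526) = -0.345969
  p = 20/161 = 0.124224; ln(p) = -2.085669; p*ln(p) = 0.124224 * (-2.085669) = -0.259090
  p = 29/161 = 0.180124; ln(p) = -1.714110; p*ln(p) = 0.180124 * (-1.714110) = -0.308752
sum(p*ln(p)) = (-0.161228) + (-0.283729) + (-0.343453) + (-0.345969) + (-0.259090) + (-0.308752) = -1.702221
H' = -(-1.702221) = 1.702221 ≈ 1.7022

1.7022


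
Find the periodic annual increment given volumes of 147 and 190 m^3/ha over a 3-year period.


PAI = (V2 - V1) / period = (190 - 147) / 3 = 43 / 3 = 14.3333 ≈ 14.33 m^3/ha/yr

14.33 m^3/ha/yr


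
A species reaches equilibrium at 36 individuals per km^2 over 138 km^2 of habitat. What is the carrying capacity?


K = 36 * 138 = 4968 individuals

4968 individuals


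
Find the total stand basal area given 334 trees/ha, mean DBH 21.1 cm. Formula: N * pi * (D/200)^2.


(D/200)^2 = (21.1/200)^2 = 0.1055^2 = 0.01113025
Individual BA = 3.141593 * 0.01113025 = 0.0349667 m^2
Stand BA = 334 * 0.0349667 = 11.6789 ≈ 11.68 m^2/ha

11.68 m^2/ha


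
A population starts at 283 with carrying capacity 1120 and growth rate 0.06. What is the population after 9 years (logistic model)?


(K - N0)/N0 = (1120 - 283)/283 = 837/283 = 2.95760
r*t = 0.06 * 9 = 0.54; exp(-0.54) = 0.582748
2.95760 * 0.582748 = 1.72354
1 + 1.72354 = 2.72354
N = 1120 / 2.72354 = 411.230 ≈ 411

411


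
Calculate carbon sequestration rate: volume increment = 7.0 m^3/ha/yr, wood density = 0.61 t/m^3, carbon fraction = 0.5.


C = 7.0 * 0.61 * 0.5 = 2.135 ≈ 2.14 t C/ha/yr

2.14 t C/ha/yr


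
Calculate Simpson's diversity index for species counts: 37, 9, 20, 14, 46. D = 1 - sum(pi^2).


Total N = 37 + 9 + 20 + 14 + 46 = 126
Per-species terms:
  p = 37/126 = 0.293651; p^2 = 0.293651^2 = 0.086231
  p = 9/126 = 0.071429; p^2 = 0.071429^2 = 0.005102
  p = 20/126 = 0.158730; p^2 = 0.158730^2 = 0.025195
  p = 14/126 = 0.111111; p^2 = 0.111111^2 = 0.012346
  p = 46/126 = 0.365079; p^2 = 0.365079^2 = 0.133283
sum(p^2) = 0.086231 + 0.005102 + 0.025195 + 0.012346 + 0.133283 = 0.262157
D = 1 - 0.262157 = 0.737843 ≈ 0.7378

0.7378


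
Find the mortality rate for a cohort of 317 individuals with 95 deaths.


Mortality rate = 95 / 317 = 0.299685 ≈ 0.2997

0.2997


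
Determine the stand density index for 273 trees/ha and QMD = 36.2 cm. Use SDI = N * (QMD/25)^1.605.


QMD/25 = 36.2/25 = 1.448
(1.448)^1.605 = exp(1.605 * ln(1.448)) = exp(1.605 * 0.370183) = exp(0.594144) = 1.81148
SDI = 273 * 1.81148 = 494.534 ≈ 495

495


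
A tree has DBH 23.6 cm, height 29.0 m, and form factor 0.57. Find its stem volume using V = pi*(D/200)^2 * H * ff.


(D/200)^2 = (23.6/200)^2 = 0.118^2 = 0.013924
BA = 3.141593 * 0.013924 = 0.0437435 m^2
V = 0.0437435 * 29.0 * 0.57 = 0.723080 ≈ 0.723 m^3

0.723 m^3


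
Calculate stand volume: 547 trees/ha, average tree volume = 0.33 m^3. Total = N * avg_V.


V_stand = 547 * 0.33 = 180.51 ≈ 180.5 m^3/ha

180.5 m^3/ha


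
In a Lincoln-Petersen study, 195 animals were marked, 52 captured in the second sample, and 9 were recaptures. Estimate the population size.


N = M * C / R = 195 * 52 / 9 = 10140 / 9 = 1126.67 ≈ 1127

1127 individuals


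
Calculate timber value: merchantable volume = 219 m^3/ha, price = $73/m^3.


Value = 219 * 73 = $15987/ha

$15987/ha


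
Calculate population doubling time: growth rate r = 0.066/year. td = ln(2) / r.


td = ln(2) / 0.066 = 0.693147 / 0.066 = 10.5022 ≈ 10.5 years

10.5 years


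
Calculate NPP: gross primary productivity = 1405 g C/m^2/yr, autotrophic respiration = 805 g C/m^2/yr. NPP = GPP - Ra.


NPP = GPP - Ra = 1405 - 805 = 600 g C/m^2/yr

600 g C/m^2/yr


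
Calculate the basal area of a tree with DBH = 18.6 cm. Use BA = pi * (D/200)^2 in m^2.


D/200 = 18.6/200 = 0.093 m
(D/200)^2 = 0.093^2 = 0.008649
BA = 3.141593 * 0.008649 = 0.0271716 ≈ 0.0272 m^2

0.0272 m^2


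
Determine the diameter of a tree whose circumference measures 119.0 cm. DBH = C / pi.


DBH = C / pi = 119.0 / 3.141593 = 37.8789 ≈ 37.88 cm

37.88 cm


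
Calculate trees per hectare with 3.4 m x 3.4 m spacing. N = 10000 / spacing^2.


N = 10000 / 3.4^2 = 10000 / 11.56 = 865.052 ≈ 865 trees/ha

865 trees/ha


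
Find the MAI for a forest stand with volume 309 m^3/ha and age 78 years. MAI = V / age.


MAI = 309 / 78 = 3.9615 ≈ 3.96 m^3/ha/yr

3.96 m^3/ha/yr


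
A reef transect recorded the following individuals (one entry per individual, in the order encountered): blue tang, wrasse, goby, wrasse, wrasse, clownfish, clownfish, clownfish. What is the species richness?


Total individuals logged = 8
Distinct species (count of individuals): blue tang (1), wrasse (3), goby (1), clownfish (3)
Species richness = number of distinct species = 4

4


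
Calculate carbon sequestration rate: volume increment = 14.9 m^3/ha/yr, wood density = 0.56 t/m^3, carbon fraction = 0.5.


C = 14.9 * 0.56 * 0.5 = 4.172 ≈ 4.17 t C/ha/yr

4.17 t C/ha/yr


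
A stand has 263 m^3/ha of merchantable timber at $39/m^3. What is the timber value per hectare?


Value = 263 * 39 = $10257/ha

$10257/ha


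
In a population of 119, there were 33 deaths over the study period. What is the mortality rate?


Mortality rate = 33 / 119 = 0.277311 ≈ 0.2773

0.2773


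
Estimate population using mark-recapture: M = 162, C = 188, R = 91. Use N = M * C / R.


N = M * C / R = 162 * 188 / 91 = 30456 / 91 = 334.68 ≈ 335

335 individuals


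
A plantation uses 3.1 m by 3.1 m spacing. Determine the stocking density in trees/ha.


N = 10000 / 3.1^2 = 10000 / 9.61 = 1040.58 ≈ 1041 trees/ha

1041 trees/ha


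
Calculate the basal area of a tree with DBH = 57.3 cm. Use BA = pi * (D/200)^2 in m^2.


D/200 = 57.3/200 = 0.2865 m
(D/200)^2 = 0.2865^2 = 0.08208225
BA = 3.141593 * 0.08208225 = 0.257869 ≈ 0.2579 m^2

0.2579 m^2


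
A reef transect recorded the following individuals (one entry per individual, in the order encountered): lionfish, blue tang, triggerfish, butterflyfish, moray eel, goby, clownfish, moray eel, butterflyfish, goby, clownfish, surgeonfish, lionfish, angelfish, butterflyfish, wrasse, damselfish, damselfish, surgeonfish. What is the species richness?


Total individuals logged = 19
Distinct species (count of individuals): lionfish (2), blue tang (1), triggerfish (1), butterflyfish (3), moray eel (2), goby (2), clownfish (2), surgeonfish (2), angelfish (1), wrasse (1), damselfish (2)
Species richness = number of distinct species = 11

11


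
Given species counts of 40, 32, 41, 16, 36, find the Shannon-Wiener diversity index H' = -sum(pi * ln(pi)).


Total N = 40 + 32 + 41 + 16 + 36 = 165
Per-species terms:
  p = 40/165 = 0.242424; ln(p) = -1.417067; p*ln(p) = 0.242424 * (-1.417067) = -0.343531
  p = 32/165 = 0.193939; ln(p) = -1.640212; p*ln(p) = 0.193939 * (-1.640212) = -0.318101
  p = 41/165 = 0.248485; ln(p) = -1.392373; p*ln(p) = 0.248485 * (-1.392373) = -0.345984
  p = 16/165 = 0.096970; ln(p) = -2.333354; p*ln(p) = 0.096970 * (-2.333354) = -0.226265
  p = 36/165 = 0.218182; ln(p) = -1.522426; p*ln(p) = 0.218182 * (-1.522426) = -0.332166
sum(p*ln(p)) = (-0.343531) + (-0.318101) + (-0.345984) + (-0.226265) + (-0.332166) = -1.566047
H' = -(-1.566047) = 1.566047 ≈ 1.5660

1.5660


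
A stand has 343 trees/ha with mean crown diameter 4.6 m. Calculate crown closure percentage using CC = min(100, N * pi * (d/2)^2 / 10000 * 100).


(d/2)^2 = (4.6/2)^2 = 2.3^2 = 5.29
Crown area = 3.141593 * 5.29 = 16.6190 m^2
N * area / 10000 * 100 = 343 * 16.6190 / 10000 * 100 = 57.0032
CC = min(100, 57.0032) = 57.0032 ≈ 57.0%

57.0%


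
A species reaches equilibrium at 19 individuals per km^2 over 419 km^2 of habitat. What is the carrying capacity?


K = 19 * 419 = 7961 individuals

7961 individuals


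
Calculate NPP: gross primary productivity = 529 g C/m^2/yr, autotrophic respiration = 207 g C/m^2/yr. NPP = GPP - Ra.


NPP = GPP - Ra = 529 - 207 = 322 g C/m^2/yr

322 g C/m^2/yr


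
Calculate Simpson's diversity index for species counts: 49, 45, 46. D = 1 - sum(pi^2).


Total N = 49 + 45 + 46 = 140
Per-species terms:
  p = 49/140 = 0.350000; p^2 = 0.350000^2 = 0.122500
  p = 45/140 = 0.321429; p^2 = 0.321429^2 = 0.103317
  p = 46/140 = 0.328571; p^2 = 0.328571^2 = 0.107959
sum(p^2) = 0.122500 + 0.103317 + 0.107959 = 0.333776
D = 1 - 0.333776 = 0.666224 ≈ 0.6662

0.6662


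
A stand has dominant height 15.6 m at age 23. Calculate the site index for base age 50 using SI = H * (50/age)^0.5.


50/23 = 2.17391
(2.17391)^0.5 = 1.47442
SI = 15.6 * 1.47442 = 23.0010 ≈ 23.0 m

23.0 m


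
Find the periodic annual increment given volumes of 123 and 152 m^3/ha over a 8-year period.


PAI = (V2 - V1) / period = (152 - 123) / 8 = 29 / 8 = 3.6250 ≈ 3.63 m^3/ha/yr

3.63 m^3/ha/yr


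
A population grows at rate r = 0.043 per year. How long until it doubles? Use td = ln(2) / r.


td = ln(2) / 0.043 = 0.693147 / 0.043 = 16.1197 ≈ 16.1 years

16.1 years


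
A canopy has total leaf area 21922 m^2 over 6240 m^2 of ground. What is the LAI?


LAI = 21922 / 6240 = 3.5131 ≈ 3.51

3.51


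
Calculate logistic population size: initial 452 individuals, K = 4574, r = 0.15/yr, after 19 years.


(K - N0)/N0 = (4574 - 452)/452 = 4122/452 = 9.11947
r*t = 0.15 * 19 = 2.85; exp(-2.85) = 0.0578443
9.11947 * 0.0578443 = 0.527509
1 + 0.527509 = 1.52751
N = 4574 / 1.52751 = 2994.42 ≈ 2994

2994


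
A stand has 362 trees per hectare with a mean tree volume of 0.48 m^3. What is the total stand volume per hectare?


V_stand = 362 * 0.48 = 173.76 ≈ 173.8 m^3/ha

173.8 m^3/ha


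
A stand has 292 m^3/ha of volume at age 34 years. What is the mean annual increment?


MAI = 292 / 34 = 8.5882 ≈ 8.59 m^3/ha/yr

8.59 m^3/ha/yr


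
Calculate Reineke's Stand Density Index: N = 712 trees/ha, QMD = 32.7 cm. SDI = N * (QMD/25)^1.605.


QMD/25 = 32.7/25 = 1.308
(1.308)^1.605 = exp(1.605 * ln(1.308)) = exp(1.605 * 0.268499) = exp(0.430941) = 1.53870
SDI = 712 * 1.53870 = 1095.55 ≈ 1096

1096


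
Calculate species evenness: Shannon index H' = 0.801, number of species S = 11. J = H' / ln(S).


ln(11) = 2.39790
J = H' / ln(S) = 0.801 / 2.39790 = 0.334042 ≈ 0.3340

0.3340


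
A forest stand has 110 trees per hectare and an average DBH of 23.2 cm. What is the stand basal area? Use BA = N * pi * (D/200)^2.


(D/200)^2 = (23.2/200)^2 = 0.116^2 = 0.013456
Individual BA = 3.141593 * 0.013456 = 0.0422733 m^2
Stand BA = 110 * 0.0422733 = 4.65006 ≈ 4.65 m^2/ha

4.65 m^2/ha


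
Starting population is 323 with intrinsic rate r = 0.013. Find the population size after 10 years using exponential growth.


r*t = 0.013 * 10 = 0.13
exp(0.13) = 1.13883
N = 323 * 1.13883 = 367.842 ≈ 368

368


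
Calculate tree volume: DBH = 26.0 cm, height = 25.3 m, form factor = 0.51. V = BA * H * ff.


(D/200)^2 = (26.0/200)^2 = 0.13^2 = 0.0169
BA = 3.141593 * 0.0169 = 0.0530929 m^2
V = 0.0530929 * 25.3 * 0.51 = 0.685058 ≈ 0.685 m^3

0.685 m^3


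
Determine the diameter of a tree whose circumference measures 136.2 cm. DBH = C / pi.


DBH = C / pi = 136.2 / 3.141593 = 43.3538 ≈ 43.35 cm

43.35 cm


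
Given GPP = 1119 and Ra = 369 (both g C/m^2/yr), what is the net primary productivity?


NPP = GPP - Ra = 1119 - 369 = 750 g C/m^2/yr

750 g C/m^2/yr


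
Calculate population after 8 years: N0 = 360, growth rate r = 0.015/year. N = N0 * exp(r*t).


r*t = 0.015 * 8 = 0.12
exp(0.12) = 1.12750
N = 360 * 1.12750 = 405.900 ≈ 406

406


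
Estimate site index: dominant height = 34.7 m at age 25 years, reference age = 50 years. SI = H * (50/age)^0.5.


50/25 = 2.00000
(2.00000)^0.5 = 1.41421
SI = 34.7 * 1.41421 = 49.0731 ≈ 49.1 m

49.1 m


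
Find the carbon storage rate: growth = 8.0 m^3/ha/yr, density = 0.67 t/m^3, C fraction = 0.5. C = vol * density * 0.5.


C = 8.0 * 0.67 * 0.5 = 2.68 t C/ha/yr

2.68 t C/ha/yr


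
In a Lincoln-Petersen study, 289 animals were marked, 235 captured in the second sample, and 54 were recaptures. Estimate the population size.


N = M * C / R = 289 * 235 / 54 = 67915 / 54 = 1257.69 ≈ 1258

1258 individuals


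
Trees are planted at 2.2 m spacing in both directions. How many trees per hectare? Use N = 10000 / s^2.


N = 10000 / 2.2^2 = 10000 / 4.84 = 2066.12 ≈ 2066 trees/ha

2066 trees/ha


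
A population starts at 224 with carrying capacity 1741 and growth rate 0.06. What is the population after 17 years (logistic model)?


(K - N0)/N0 = (1741 - 224)/224 = 1517/224 = 6.77232
r*t = 0.06 * 17 = 1.02; exp(-1.02) = 0.360595
6.77232 * 0.360595 = 2.44206
1 + 2.44206 = 3.44206
N = 1741 / 3.44206 = 505.802 ≈ 506

506


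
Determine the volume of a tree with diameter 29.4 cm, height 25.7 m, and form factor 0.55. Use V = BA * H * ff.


(D/200)^2 = (29.4/200)^2 = 0.147^2 = 0.021609
BA = 3.141593 * 0.021609 = 0.0678867 m^2
V = 0.0678867 * 25.7 * 0.55 = 0.959579 ≈ 0.960 m^3

0.960 m^3


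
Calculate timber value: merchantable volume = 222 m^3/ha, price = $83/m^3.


Value = 222 * 83 = $18426/ha

$18426/ha


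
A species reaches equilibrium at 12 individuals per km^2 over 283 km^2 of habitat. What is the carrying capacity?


K = 12 * 283 = 3396 individuals

3396 individuals


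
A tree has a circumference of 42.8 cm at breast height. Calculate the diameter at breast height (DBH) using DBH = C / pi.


DBH = C / pi = 42.8 / 3.141593 = 13.6237 ≈ 13.62 cm

13.62 cm


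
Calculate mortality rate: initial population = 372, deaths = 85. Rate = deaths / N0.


Mortality rate = 85 / 372 = 0.228495 ≈ 0.2285

0.2285


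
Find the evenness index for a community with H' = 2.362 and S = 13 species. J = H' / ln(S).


ln(13) = 2.56495
J = H' / ln(S) = 2.362 / 2.56495 = 0.920876 ≈ 0.9209

0.9209


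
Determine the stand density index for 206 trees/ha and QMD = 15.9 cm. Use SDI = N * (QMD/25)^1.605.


QMD/25 = 15.9/25 = 0.636
(0.636)^1.605 = exp(1.605 * ln(0.636)) = exp(1.605 * (-0.452557)) = exp(-0.726354) = 0.483669
SDI = 206 * 0.483669 = 99.6358 ≈ 100

100


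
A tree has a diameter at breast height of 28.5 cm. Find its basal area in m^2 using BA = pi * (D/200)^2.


D/200 = 28.5/200 = 0.1425 m
(D/200)^2 = 0.1425^2 = 0.02030625
BA = 3.141593 * 0.02030625 = 0.0637940 ≈ 0.0638 m^2

0.0638 m^2


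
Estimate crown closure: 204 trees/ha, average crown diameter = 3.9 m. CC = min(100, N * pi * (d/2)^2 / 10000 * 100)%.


(d/2)^2 = (3.9/2)^2 = 1.95^2 = 3.8025
Crown area = 3.141593 * 3.8025 = 11.9459 m^2
N * area / 10000 * 100 = 204 * 11.9459 / 10000 * 100 = 24.3696
CC = min(100, 24.3696) = 24.3696 ≈ 24.4%

24.4%


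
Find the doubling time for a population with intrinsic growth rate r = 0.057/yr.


td = ln(2) / 0.057 = 0.693147 / 0.057 = 12.1605 ≈ 12.2 years

12.2 years


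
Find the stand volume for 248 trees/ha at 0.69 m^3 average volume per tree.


V_stand = 248 * 0.69 = 171.12 ≈ 171.1 m^3/ha

171.1 m^3/ha


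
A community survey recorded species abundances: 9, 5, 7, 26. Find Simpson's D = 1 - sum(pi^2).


Total N = 9 + 5 + 7 + 26 = 47
Per-species terms:
  p = 9/47 = 0.191489; p^2 = 0.191489^2 = 0.036668
  p = 5/47 = 0.106383; p^2 = 0.106383^2 = 0.011317
  p = 7/47 = 0.148936; p^2 = 0.148936^2 = 0.022182
  p = 26/47 = 0.553191; p^2 = 0.553191^2 = 0.306020
sum(p^2) = 0.036668 + 0.011317 + 0.022182 + 0.306020 = 0.376187
D = 1 - 0.376187 = 0.623813 ≈ 0.6238

0.6238


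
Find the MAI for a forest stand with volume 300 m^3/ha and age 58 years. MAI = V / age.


MAI = 300 / 58 = 5.1724 ≈ 5.17 m^3/ha/yr

5.17 m^3/ha/yr


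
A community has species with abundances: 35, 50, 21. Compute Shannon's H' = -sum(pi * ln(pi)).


Total N = 35 + 50 + 21 = 106
Per-species terms:
  p = 35/106 = 0.330189; ln(p) = -1.108090; p*ln(p) = 0.330189 * (-1.108090) = -0.365879
  p = 50/106 = 0.471698; ln(p) = -0.751416; p*ln(p) = 0.471698 * (-0.751416) = -0.354441
  p = 21/106 = 0.198113; ln(p) = -1.618918; p*ln(p) = 0.198113 * (-1.618918) = -0.320729
sum(p*ln(p)) = (-0.365879) + (-0.354441) + (-0.320729) = -1.041049
H' = -(-1.041049) = 1.041049 ≈ 1.0410

1.0410


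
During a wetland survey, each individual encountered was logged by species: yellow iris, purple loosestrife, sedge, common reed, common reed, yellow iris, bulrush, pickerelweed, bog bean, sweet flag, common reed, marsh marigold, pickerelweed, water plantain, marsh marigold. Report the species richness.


Total individuals logged = 15
Distinct species (count of individuals): yellow iris (2), purple loosestrife (1), sedge (1), common reed (3), bulrush (1), pickerelweed (2), bog bean (1), sweet flag (1), marsh marigold (2), water plantain (1)
Species richness = number of distinct species = 10

10


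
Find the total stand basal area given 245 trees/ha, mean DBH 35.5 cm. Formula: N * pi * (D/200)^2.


(D/200)^2 = (35.5/200)^2 = 0.1775^2 = 0.03150625
Individual BA = 3.141593 * 0.03150625 = 0.0989798 m^2
Stand BA = 245 * 0.0989798 = 24.2501 ≈ 24.25 m^2/ha

24.25 m^2/ha


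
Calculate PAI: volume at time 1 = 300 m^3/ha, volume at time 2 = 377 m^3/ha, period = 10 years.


PAI = (V2 - V1) / period = (377 - 300) / 10 = 77 / 10 = 7.70 m^3/ha/yr

7.70 m^3/ha/yr


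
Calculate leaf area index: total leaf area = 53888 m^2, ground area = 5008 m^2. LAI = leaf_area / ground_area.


LAI = 53888 / 5008 = 10.7604 ≈ 10.76

10.76


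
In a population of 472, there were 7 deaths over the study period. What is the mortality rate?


Mortality rate = 7 / 472 = 0.014831 ≈ 0.0148

0.0148


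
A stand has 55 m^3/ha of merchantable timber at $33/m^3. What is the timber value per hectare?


Value = 55 * 33 = $1815/ha

$1815/ha


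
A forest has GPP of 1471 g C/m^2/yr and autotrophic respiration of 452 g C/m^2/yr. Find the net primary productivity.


NPP = GPP - Ra = 1471 - 452 = 1019 g C/m^2/yr

1019 g C/m^2/yr


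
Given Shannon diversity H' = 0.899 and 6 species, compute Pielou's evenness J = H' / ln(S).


ln(6) = 1.79176
J = H' / ln(S) = 0.899 / 1.79176 = 0.501741 ≈ 0.5017

0.5017


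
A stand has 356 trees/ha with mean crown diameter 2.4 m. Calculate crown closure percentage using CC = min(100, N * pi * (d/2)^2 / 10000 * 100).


(d/2)^2 = (2.4/2)^2 = 1.2^2 = 1.44
Crown area = 3.141593 * 1.44 = 4.52389 m^2
N * area / 10000 * 100 = 356 * 4.52389 / 10000 * 100 = 16.1050
CC = min(100, 16.1050) = 16.1050 ≈ 16.1%

16.1%


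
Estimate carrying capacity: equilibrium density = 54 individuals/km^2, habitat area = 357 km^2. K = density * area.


K = 54 * 357 = 19278 individuals

19278 individuals


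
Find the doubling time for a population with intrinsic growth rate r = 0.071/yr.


td = ln(2) / 0.071 = 0.693147 / 0.071 = 9.76263 ≈ 9.8 years

9.8 years


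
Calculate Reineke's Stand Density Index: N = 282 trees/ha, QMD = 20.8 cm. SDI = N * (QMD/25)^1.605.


QMD/25 = 20.8/25 = 0.832
(0.832)^1.605 = exp(1.605 * ln(0.832)) = exp(1.605 * (-0.183923)) = exp(-0.295196) = 0.744386
SDI = 282 * 0.744386 = 209.917 ≈ 210

210


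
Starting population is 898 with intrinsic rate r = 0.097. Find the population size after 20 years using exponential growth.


r*t = 0.097 * 20 = 1.94
exp(1.94) = 6.95875
N = 898 * 6.95875 = 6248.96 ≈ 6249

6249


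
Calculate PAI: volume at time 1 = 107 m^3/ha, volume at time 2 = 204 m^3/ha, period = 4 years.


PAI = (V2 - V1) / period = (204 - 107) / 4 = 97 / 4 = 24.25 m^3/ha/yr

24.25 m^3/ha/yr


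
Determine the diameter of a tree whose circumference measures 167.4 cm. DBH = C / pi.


DBH = C / pi = 167.4 / 3.141593 = 53.2851 ≈ 53.29 cm

53.29 cm


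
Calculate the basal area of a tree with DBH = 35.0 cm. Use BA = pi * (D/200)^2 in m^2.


D/200 = 35.0/200 = 0.175 m
(D/200)^2 = 0.175^2 = 0.030625
BA = 3.141593 * 0.030625 = 0.0962113 ≈ 0.0962 m^2

0.0962 m^2


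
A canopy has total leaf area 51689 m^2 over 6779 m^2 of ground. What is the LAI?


LAI = 51689 / 6779 = 7.6249 ≈ 7.62

7.62


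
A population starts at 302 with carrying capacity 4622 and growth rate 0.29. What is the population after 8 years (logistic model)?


(K - N0)/N0 = (4622 - 302)/302 = 4320/302 = 14.3046
r*t = 0.29 * 8 = 2.32; exp(-2.32) = 0.0982736
14.3046 * 0.0982736 = 1.40576
1 + 1.40576 = 2.40576
N = 4622 / 2.40576 = 1921.22 ≈ 1921

1921


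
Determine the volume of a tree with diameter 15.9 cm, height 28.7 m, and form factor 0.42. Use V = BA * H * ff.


(D/200)^2 = (15.9/200)^2 = 0.0795^2 = 0.00632025
BA = 3.141593 * 0.00632025 = 0.0198557 m^2
V = 0.0198557 * 28.7 * 0.42 = 0.239341 ≈ 0.239 m^3

0.239 m^3


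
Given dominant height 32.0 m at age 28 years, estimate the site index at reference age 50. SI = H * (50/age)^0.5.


50/28 = 1.78571
(1.78571)^0.5 = 1.33630
SI = 32.0 * 1.33630 = 42.7616 ≈ 42.8 m

42.8 m


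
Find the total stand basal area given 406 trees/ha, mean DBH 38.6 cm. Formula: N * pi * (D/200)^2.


(D/200)^2 = (38.6/200)^2 = 0.193^2 = 0.037249
Individual BA = 3.141593 * 0.037249 = 0.117021 m^2
Stand BA = 406 * 0.117021 = 47.5105 ≈ 47.51 m^2/ha

47.51 m^2/ha


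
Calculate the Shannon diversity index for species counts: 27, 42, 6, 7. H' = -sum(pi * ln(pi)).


Total N = 27 + 42 + 6 + 7 = 82
Per-species terms:
  p = 27/82 = 0.329268; ln(p) = -1.110883; p*ln(p) = 0.329268 * (-1.110883) = -0.365778
  p = 42/82 = 0.512195; ln(p) = -0.669050; p*ln(p) = 0.512195 * (-0.669050) = -0.342684
  p = 6/82 = 0.073171; ln(p) = -2.614956; p*ln(p) = 0.073171 * (-2.614956) = -0.191339
  p = 7/82 = 0.085366; ln(p) = -2.460807; p*ln(p) = 0.085366 * (-2.460807) = -0.210069
sum(p*ln(p)) = (-0.365778) + (-0.342684) + (-0.191339) + (-0.210069) = -1.109870
H' = -(-1.109870) = 1.109870 ≈ 1.1099

1.1099


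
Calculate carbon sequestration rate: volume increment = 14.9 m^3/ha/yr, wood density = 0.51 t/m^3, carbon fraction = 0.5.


C = 14.9 * 0.51 * 0.5 = 3.7995 ≈ 3.80 t C/ha/yr

3.80 t C/ha/yr


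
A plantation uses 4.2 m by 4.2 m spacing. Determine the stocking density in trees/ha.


N = 10000 / 4.2^2 = 10000 / 17.64 = 566.893 ≈ 567 trees/ha

567 trees/ha


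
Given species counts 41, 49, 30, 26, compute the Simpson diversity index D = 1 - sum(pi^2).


Total N = 41 + 49 + 30 + 26 = 146
Per-species terms:
  p = 41/146 = 0.280822; p^2 = 0.280822^2 = 0.078861
  p = 49/146 = 0.335616; p^2 = 0.335616^2 = 0.112638
  p = 30/146 = 0.205479; p^2 = 0.205479^2 = 0.042222
  p = 26/146 = 0.178082; p^2 = 0.178082^2 = 0.031713
sum(p^2) = 0.078861 + 0.112638 + 0.042222 + 0.031713 = 0.265434
D = 1 - 0.265434 = 0.734566 ≈ 0.7346

0.7346


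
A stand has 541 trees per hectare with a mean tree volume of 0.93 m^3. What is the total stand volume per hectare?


V_stand = 541 * 0.93 = 503.13 ≈ 503.1 m^3/ha

503.1 m^3/ha


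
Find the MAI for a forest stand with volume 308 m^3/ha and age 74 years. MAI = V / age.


MAI = 308 / 74 = 4.1622 ≈ 4.16 m^3/ha/yr

4.16 m^3/ha/yr


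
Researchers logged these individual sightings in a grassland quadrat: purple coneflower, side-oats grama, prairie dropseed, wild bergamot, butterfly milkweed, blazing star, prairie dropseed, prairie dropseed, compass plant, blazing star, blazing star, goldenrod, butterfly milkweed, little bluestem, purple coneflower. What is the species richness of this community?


Total individuals logged = 15
Distinct species (count of individuals): purple coneflower (2), side-oats grama (1), prairie dropseed (3), wild bergamot (1), butterfly milkweed (2), blazing star (3), compass plant (1), goldenrod (1), little bluestem (1)
Species richness = number of distinct species = 9

9


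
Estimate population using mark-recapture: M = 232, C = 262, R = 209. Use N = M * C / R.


N = M * C / R = 232 * 262 / 209 = 60784 / 209 = 290.83 ≈ 291

291 individuals


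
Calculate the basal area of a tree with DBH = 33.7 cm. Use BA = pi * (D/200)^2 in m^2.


D/200 = 33.7/200 = 0.1685 m
(D/200)^2 = 0.1685^2 = 0.02839225
BA = 3.141593 * 0.02839225 = 0.0891969 ≈ 0.0892 m^2

0.0892 m^2


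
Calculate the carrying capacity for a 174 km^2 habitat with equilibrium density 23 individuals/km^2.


K = 23 * 174 = 4002 individuals

4002 individuals


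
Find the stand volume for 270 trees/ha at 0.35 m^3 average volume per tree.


V_stand = 270 * 0.35 = 94.5 m^3/ha

94.5 m^3/ha


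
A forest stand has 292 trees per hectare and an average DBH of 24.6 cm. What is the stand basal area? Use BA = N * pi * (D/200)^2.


(D/200)^2 = (24.6/200)^2 = 0.123^2 = 0.015129
Individual BA = 3.141593 * 0.015129 = 0.0475292 m^2
Stand BA = 292 * 0.0475292 = 13.8785 ≈ 13.88 m^2/ha

13.88 m^2/ha


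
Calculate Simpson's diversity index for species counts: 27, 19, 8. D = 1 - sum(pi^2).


Total N = 27 + 19 + 8 = 54
Per-species terms:
  p = 27/54 = 0.500000; p^2 = 0.500000^2 = 0.250000
  p = 19/54 = 0.351852; p^2 = 0.351852^2 = 0.123800
  p = 8/54 = 0.148148; p^2 = 0.148148^2 = 0.021948
sum(p^2) = 0.250000 + 0.123800 + 0.021948 = 0.395748
D = 1 - 0.395748 = 0.604252 ≈ 0.6043

0.6043


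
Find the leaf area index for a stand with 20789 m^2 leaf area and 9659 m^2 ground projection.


LAI = 20789 / 9659 = 2.1523 ≈ 2.15

2.15


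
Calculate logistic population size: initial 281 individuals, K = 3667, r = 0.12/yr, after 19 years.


(K - N0)/N0 = (3667 - 281)/281 = 3386/281 = 12.0498
r*t = 0.12 * 19 = 2.28; exp(-2.28) = 0.102284
12.0498 * 0.102284 = 1.23250
1 + 1.23250 = 2.23250
N = 3667 / 2.23250 = 1642.55 ≈ 1643

1643


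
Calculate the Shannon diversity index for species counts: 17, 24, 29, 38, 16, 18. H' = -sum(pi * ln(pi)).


Total N = 17 + 24 + 29 + 38 + 16 + 18 = 142
Per-species terms:
  p = 17/142 = 0.119718; ln(p) = -2.122616; p*ln(p) = 0.119718 * (-2.122616) = -0.254115
  p = 24/142 = 0.169014; ln(p) = -1.777774; p*ln(p) = 0.169014 * (-1.777774) = -0.300469
  p = 29/142 = 0.204225; ln(p) = -1.588533; p*ln(p) = 0.204225 * (-1.588533) = -0.324418
  p = 38/142 = 0.267606; ln(p) = -1.318240; p*ln(p) = 0.267606 * (-1.318240) = -0.352769
  p = 16/142 = 0.112676; ln(p) = -2.183239; p*ln(p) = 0.112676 * (-2.183239) = -0.245999
  p = 18/142 = 0.126761; ln(p) = -2.065452; p*ln(p) = 0.126761 * (-2.065452) = -0.261819
sum(p*ln(p)) = (-0.254115) + (-0.300469) + (-0.324418) + (-0.352769) + (-0.245999) + (-0.261819) = -1.739589
H' = -(-1.739589) = 1.739589 ≈ 1.7396

1.7396


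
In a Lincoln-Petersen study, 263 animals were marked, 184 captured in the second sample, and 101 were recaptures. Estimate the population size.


N = M * C / R = 263 * 184 / 101 = 48392 / 101 = 479.13 ≈ 479

479 individuals


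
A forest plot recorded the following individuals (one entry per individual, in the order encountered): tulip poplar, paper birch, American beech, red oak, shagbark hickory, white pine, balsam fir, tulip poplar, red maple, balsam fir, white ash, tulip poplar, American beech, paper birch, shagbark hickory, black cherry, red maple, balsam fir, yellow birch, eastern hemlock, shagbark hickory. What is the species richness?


Total individuals logged = 21
Distinct species (count of individuals): tulip poplar (3), paper birch (2), American beech (2), red oak (1), shagbark hickory (3), white pine (1), balsam fir (3), red maple (2), white ash (1), black cherry (1), yellow birch (1), eastern hemlock (1)
Species richness = number of distinct species = 12

12


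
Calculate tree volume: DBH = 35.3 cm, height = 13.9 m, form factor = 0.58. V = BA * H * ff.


(D/200)^2 = (35.3/200)^2 = 0.1765^2 = 0.03115225
BA = 3.141593 * 0.03115225 = 0.0978677 m^2
V = 0.0978677 * 13.9 * 0.58 = 0.789009 ≈ 0.789 m^3

0.789 m^3


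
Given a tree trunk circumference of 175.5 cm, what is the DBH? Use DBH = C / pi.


DBH = C / pi = 175.5 / 3.141593 = 55.8634 ≈ 55.86 cm

55.86 cm


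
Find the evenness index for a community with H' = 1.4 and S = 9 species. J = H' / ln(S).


ln(9) = 2.19722
J = H' / ln(S) = 1.4 / 2.19722 = 0.637169 ≈ 0.6372

0.6372


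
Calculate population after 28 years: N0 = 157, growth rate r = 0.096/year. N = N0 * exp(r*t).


r*t = 0.096 * 28 = 2.688
exp(2.688) = 14.7022
N = 157 * 14.7022 = 2308.25 ≈ 2308

2308


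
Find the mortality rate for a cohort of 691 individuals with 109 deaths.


Mortality rate = 109 / 691 = 0.157742 ≈ 0.1577

0.1577


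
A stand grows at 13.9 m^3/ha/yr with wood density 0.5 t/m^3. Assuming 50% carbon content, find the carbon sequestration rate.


C = 13.9 * 0.5 * 0.5 = 3.475 ≈ 3.48 t C/ha/yr

3.48 t C/ha/yr


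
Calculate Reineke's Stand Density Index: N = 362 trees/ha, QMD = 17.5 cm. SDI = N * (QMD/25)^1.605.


QMD/25 = 17.5/25 = 0.7
(0.7)^1.605 = exp(1.605 * ln(0.7)) = exp(1.605 * (-0.356675)) = exp(-0.572463) = 0.564134
SDI = 362 * 0.564134 = 204.217 ≈ 204

204


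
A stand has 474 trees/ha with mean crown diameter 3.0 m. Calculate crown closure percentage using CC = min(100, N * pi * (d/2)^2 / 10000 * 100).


(d/2)^2 = (3.0/2)^2 = 1.5^2 = 2.25
Crown area = 3.141593 * 2.25 = 7.06858 m^2
N * area / 10000 * 100 = 474 * 7.06858 / 10000 * 100 = 33.5051
CC = min(100, 33.5051) = 33.5051 ≈ 33.5%

33.5%


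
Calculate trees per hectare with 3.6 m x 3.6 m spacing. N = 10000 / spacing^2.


N = 10000 / 3.6^2 = 10000 / 12.96 = 771.605 ≈ 772 trees/ha

772 trees/ha


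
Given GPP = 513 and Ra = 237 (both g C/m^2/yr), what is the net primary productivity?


NPP = GPP - Ra = 513 - 237 = 276 g C/m^2/yr

276 g C/m^2/yr
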